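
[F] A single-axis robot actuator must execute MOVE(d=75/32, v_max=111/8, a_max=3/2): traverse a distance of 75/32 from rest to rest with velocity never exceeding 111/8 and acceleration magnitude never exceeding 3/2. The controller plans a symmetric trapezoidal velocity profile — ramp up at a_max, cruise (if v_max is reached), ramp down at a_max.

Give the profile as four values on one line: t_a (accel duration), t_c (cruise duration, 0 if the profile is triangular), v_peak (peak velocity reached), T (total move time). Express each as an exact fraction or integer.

vₘ²/aₘ = (111/8)²/(3/2) = 4107/32
75/32 < 4107/32 → triangular
v_peak = √(75/32·3/2) = √(225/64) = 15/8
t_a = (15/8)/(3/2) = 5/4; t_c = 0
T = 2·5/4 = 5/2

t_a=5/4 t_c=0 v_peak=15/8 T=5/2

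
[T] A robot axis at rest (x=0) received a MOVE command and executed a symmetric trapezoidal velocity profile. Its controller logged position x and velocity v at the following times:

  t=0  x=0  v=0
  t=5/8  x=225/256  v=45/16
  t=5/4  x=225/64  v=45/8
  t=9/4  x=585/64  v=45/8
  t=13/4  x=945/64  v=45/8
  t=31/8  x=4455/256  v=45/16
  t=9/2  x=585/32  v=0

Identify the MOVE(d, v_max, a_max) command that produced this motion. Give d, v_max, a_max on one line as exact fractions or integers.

d=585/32 v_max=45/8 a_max=9/2

final state: t=9/2, x=585/32, v=0 → d = 585/32
a_max = (45/16−0)/(5/8−0) = 9/2
max v = 45/8 over t∈[5/4,13/4] → v_max = 45/8
check: 45/8·(5/4+2) = 585/32 ✓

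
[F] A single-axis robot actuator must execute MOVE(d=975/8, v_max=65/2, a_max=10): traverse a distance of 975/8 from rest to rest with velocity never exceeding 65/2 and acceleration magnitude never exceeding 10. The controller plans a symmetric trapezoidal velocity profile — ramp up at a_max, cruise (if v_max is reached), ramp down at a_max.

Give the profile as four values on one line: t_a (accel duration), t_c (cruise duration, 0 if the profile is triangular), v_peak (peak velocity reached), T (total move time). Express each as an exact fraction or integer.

(v_max)²/a_max = (65/2)²/10 = 845/8
975/8 ≥ 845/8 so v_max reached
t_a = (65/2)/10 = 13/4; v_peak = 65/2
d_cruise = 975/8 − 845/8 = 65/4; t_c = (65/4)/(65/2) = 1/2
T = 2·13/4 + 1/2 = 7

t_a=13/4 t_c=1/2 v_peak=65/2 T=7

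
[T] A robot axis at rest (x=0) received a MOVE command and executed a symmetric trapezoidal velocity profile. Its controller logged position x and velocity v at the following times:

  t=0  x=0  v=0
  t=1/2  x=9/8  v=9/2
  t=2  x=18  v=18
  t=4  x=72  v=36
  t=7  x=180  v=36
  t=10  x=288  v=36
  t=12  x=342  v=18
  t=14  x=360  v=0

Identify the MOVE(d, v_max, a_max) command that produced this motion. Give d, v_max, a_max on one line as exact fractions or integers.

d=360 v_max=36 a_max=9

final state: t=14, x=360, v=0 → d = 360
a_max = (9/2−0)/(1/2−0) = 9
max v = 36 over t∈[4,10] → v_max = 36
check: 36·(4+6) = 360 ✓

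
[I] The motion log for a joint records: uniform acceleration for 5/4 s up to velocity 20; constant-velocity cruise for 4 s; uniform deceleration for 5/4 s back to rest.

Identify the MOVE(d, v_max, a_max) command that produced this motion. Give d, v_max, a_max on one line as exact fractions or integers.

a_max = 20/(5/4) = 16
d_a = ½·20·5/4 = 25/2; d_c = 20·4 = 80
d = 2·25/2 + 80 = 105
t_c = 4 > 0 ⇒ limit active, v_max = 20

d=105 v_max=20 a_max=16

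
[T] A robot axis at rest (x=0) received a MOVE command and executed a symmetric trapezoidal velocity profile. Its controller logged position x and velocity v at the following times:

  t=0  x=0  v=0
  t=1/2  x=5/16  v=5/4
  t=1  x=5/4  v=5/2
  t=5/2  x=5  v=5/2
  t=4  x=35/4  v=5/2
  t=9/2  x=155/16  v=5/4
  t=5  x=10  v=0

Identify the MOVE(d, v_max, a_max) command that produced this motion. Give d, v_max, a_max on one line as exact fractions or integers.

final state: t=5, x=10, v=0 → d = 10
a_max = (5/4−0)/(1/2−0) = 5/2
max v = 5/2 over t∈[1,4] → v_max = 5/2
check: 5/2·(1+3) = 10 ✓

d=10 v_max=5/2 a_max=5/2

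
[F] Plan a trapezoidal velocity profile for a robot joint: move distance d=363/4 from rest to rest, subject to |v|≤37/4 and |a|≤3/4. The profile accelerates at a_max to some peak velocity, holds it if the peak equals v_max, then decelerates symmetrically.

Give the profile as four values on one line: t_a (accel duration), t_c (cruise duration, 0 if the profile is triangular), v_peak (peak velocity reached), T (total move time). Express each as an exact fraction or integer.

vₘ²/aₘ = (37/4)²/(3/4) = 1369/12
363/4 < 1369/12 → triangular
v_peak = √(363/4·3/4) = √(1089/16) = 33/4
t_a = (33/4)/(3/4) = 11; t_c = 0
T = 2·11 = 22

t_a=11 t_c=0 v_peak=33/4 T=22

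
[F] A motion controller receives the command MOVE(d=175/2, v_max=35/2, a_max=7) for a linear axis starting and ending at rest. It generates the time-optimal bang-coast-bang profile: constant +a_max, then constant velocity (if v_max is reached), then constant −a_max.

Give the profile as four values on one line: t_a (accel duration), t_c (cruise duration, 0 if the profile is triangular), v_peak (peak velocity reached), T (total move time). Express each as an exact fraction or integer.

t_a=5/2 t_c=5/2 v_peak=35/2 T=15/2

v_max²/a_max = (35/2)²/7 = 175/4
175/2 ≥ 175/4 so v_max reached
t_a = (35/2)/7 = 5/2; v_peak = 35/2
d_cruise = 175/2 − 175/4 = 175/4; t_c = (175/4)/(35/2) = 5/2
T = 2·5/2 + 5/2 = 15/2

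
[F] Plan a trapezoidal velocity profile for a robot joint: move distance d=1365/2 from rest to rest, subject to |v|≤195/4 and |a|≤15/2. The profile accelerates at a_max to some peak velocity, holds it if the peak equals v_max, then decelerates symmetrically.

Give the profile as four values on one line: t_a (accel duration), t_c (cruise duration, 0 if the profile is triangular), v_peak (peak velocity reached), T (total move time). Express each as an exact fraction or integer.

vₘ²/aₘ = (195/4)²/(15/2) = 2535/8
1365/2 ≥ 2535/8 ⇒ cruise phase
t_a = (195/4)/(15/2) = 13/2; v_peak = 195/4
d_cruise = 1365/2 − 2535/8 = 2925/8; t_c = (2925/8)/(195/4) = 15/2
T = 2·13/2 + 15/2 = 41/2

t_a=13/2 t_c=15/2 v_peak=195/4 T=41/2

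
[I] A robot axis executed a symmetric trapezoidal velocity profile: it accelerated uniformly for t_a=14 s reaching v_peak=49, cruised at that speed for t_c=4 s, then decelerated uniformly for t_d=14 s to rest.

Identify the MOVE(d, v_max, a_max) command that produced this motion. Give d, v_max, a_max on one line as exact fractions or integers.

a_max = 49/14 = 7/2
d_a = ½·49·14 = 343; d_c = 49·4 = 196
d = 2·343 + 196 = 882
t_c = 4 > 0 so v_max = 49

d=882 v_max=49 a_max=7/2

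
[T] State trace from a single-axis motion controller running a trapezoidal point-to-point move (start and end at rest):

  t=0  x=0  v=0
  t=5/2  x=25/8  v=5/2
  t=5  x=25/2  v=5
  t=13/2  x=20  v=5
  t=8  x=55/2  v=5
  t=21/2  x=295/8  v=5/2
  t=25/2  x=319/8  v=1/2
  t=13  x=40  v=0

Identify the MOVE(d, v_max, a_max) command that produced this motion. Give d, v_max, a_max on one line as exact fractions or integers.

d=40 v_max=5 a_max=1

final state: t=13, x=40, v=0 → d = 40
a_max = (5/2−0)/(5/2−0) = 1
max v = 5 over t∈[5,8] → v_max = 5
check: 5·(5+3) = 40 ✓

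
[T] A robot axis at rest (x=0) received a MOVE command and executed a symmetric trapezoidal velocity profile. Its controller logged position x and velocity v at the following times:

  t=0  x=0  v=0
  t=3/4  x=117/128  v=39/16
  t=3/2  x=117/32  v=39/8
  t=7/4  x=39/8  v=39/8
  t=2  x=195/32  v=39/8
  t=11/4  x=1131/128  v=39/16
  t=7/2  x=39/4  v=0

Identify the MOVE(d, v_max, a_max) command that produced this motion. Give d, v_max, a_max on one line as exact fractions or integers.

d=39/4 v_max=39/8 a_max=13/4

final state: t=7/2, x=39/4, v=0 → d = 39/4
a_max = (39/16−0)/(3/4−0) = 13/4
max v = 39/8 over t∈[3/2,2] → v_max = 39/8
check: 39/8·(3/2+1/2) = 39/4 ✓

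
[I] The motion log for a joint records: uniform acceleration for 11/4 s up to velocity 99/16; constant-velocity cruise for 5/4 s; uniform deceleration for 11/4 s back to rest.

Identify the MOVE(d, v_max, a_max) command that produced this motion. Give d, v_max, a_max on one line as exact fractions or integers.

d=99/4 v_max=99/16 a_max=9/4

a_max = (99/16)/(11/4) = 9/4
d_a = ½·99/16·11/4 = 1089/128; d_c = 99/16·5/4 = 495/64
d = 2·1089/128 + 495/64 = 99/4
t_c = 5/4 > 0 → v_max = v_peak = 99/16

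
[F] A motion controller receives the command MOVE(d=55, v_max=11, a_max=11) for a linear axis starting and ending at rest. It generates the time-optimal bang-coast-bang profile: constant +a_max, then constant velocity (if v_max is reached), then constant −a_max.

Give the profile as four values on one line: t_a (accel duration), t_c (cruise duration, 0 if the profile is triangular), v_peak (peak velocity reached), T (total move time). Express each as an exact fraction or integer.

t_a=1 t_c=4 v_peak=11 T=6

vₘ²/aₘ = 11²/11 = 11
55 ≥ 11 ⇒ cruise phase
t_a = 11/11 = 1; v_peak = 11
d_cruise = 55 − 11 = 44; t_c = 44/11 = 4
T = 2·1 + 4 = 6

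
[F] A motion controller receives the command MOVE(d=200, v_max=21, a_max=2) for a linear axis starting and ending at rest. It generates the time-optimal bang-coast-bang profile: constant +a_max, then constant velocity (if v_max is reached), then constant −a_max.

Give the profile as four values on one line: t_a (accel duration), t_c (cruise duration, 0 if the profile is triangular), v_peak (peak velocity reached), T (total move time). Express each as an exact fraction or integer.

vₘ²/aₘ = 21²/2 = 441/2
200 < 441/2 → triangular
v_peak = √(200·2) = √400 = 20
t_a = 20/2 = 10; t_c = 0
T = 2·10 = 20

t_a=10 t_c=0 v_peak=20 T=20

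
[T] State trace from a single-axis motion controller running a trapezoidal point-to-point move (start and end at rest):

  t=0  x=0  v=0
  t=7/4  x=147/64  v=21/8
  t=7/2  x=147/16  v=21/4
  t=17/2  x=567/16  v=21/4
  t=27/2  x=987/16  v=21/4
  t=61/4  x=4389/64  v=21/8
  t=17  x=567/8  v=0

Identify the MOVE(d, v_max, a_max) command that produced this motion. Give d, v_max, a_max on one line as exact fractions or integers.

final state: t=17, x=567/8, v=0 → d = 567/8
a_max = (21/8−0)/(7/4−0) = 3/2
max v = 21/4 over t∈[7/2,27/2] → v_max = 21/4
check: 21/4·(7/2+10) = 567/8 ✓

d=567/8 v_max=21/4 a_max=3/2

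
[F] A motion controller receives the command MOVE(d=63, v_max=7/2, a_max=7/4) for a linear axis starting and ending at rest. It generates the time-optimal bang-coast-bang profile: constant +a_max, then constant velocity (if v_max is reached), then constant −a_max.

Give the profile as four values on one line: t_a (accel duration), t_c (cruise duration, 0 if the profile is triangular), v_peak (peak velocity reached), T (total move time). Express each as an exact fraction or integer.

t_a=2 t_c=16 v_peak=7/2 T=20

vₘ²/aₘ = (7/2)²/(7/4) = 7
63 ≥ 7 → trapezoidal
t_a = (7/2)/(7/4) = 2; v_peak = 7/2
d_cruise = 63 − 7 = 56; t_c = 56/(7/2) = 16
T = 2·2 + 16 = 20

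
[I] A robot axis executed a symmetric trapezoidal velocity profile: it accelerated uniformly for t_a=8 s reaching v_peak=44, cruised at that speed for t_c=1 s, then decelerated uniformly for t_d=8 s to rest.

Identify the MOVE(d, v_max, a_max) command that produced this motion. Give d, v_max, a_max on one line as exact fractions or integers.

a_max = 44/8 = 11/2
d_a = ½·44·8 = 176; d_c = 44·1 = 44
d = 2·176 + 44 = 396
t_c = 1 > 0 ⇒ limit active, v_max = 44

d=396 v_max=44 a_max=11/2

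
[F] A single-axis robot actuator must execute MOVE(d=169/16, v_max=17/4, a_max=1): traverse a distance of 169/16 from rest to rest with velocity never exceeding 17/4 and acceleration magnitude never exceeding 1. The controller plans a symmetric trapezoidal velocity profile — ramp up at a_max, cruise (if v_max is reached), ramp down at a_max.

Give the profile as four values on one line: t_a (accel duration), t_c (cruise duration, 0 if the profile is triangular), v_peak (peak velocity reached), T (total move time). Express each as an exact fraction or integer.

t_a=13/4 t_c=0 v_peak=13/4 T=13/2

v_max²/a_max = (17/4)²/1 = 289/16
169/16 < 289/16 ⇒ no cruise
v_peak = √(169/16·1) = √(169/16) = 13/4
t_a = (13/4)/1 = 13/4; t_c = 0
T = 2·13/4 = 13/2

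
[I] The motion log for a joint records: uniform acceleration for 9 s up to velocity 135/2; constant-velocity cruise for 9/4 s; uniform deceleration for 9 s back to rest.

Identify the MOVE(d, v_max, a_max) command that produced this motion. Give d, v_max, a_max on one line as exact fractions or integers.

a_max = (135/2)/9 = 15/2
d_a = ½·135/2·9 = 1215/4; d_c = 135/2·9/4 = 1215/8
d = 2·1215/4 + 1215/8 = 6075/8
t_c = 9/4 > 0 ⇒ limit active, v_max = 135/2

d=6075/8 v_max=135/2 a_max=15/2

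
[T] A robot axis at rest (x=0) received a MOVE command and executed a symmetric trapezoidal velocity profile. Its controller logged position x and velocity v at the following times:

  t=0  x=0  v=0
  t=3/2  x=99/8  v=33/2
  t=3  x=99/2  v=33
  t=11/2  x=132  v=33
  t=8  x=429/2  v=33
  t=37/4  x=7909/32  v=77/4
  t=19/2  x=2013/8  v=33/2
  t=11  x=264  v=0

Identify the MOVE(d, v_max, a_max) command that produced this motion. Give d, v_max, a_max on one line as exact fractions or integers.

final state: t=11, x=264, v=0 → d = 264
a_max = (33/2−0)/(3/2−0) = 11
max v = 33 over t∈[3,8] → v_max = 33
check: 33·(3+5) = 264 ✓

d=264 v_max=33 a_max=11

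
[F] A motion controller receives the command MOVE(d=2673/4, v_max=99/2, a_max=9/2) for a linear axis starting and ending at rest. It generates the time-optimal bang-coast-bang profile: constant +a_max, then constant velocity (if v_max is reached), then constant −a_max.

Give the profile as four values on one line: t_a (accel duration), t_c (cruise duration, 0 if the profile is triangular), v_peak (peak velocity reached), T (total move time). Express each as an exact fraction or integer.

t_a=11 t_c=5/2 v_peak=99/2 T=49/2

v_max²/a_max = (99/2)²/(9/2) = 1089/2
2673/4 ≥ 1089/2 → trapezoidal
t_a = (99/2)/(9/2) = 11; v_peak = 99/2
d_cruise = 2673/4 − 1089/2 = 495/4; t_c = (495/4)/(99/2) = 5/2
T = 2·11 + 5/2 = 49/2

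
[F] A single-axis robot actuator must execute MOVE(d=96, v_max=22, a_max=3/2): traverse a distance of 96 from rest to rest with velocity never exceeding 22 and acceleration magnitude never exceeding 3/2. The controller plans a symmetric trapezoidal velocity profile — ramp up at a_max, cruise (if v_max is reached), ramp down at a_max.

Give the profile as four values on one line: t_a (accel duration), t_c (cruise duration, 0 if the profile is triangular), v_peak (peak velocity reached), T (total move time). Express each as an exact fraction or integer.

vₘ²/aₘ = 22²/(3/2) = 968/3
96 < 968/3 → triangular
v_peak = √(96·3/2) = √144 = 12
t_a = 12/(3/2) = 8; t_c = 0
T = 2·8 = 16

t_a=8 t_c=0 v_peak=12 T=16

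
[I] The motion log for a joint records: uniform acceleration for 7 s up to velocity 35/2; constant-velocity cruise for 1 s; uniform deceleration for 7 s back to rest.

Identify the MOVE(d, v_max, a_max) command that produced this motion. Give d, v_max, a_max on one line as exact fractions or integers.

d=140 v_max=35/2 a_max=5/2

a_max = (35/2)/7 = 5/2
d_a = ½·35/2·7 = 245/4; d_c = 35/2·1 = 35/2
d = 2·245/4 + 35/2 = 140
t_c = 1 > 0 so v_max = 35/2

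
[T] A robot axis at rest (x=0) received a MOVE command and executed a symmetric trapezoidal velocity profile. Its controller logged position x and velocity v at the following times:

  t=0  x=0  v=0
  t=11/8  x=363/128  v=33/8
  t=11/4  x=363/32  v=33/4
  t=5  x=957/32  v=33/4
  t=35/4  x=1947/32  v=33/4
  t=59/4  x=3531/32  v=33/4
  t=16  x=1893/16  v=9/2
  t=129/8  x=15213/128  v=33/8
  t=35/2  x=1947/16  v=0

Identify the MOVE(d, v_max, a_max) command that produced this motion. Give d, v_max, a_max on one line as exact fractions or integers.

final state: t=35/2, x=1947/16, v=0 → d = 1947/16
a_max = (33/8−0)/(11/8−0) = 3
max v = 33/4 over t∈[11/4,59/4] → v_max = 33/4
check: 33/4·(11/4+12) = 1947/16 ✓

d=1947/16 v_max=33/4 a_max=3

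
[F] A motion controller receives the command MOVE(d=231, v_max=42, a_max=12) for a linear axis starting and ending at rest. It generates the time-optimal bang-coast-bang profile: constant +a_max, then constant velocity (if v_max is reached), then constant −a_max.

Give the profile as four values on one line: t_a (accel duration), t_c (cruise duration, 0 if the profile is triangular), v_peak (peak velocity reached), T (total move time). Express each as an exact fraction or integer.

t_a=7/2 t_c=2 v_peak=42 T=9

v_max²/a_max = 42²/12 = 147
231 ≥ 147 ⇒ cruise phase
t_a = 42/12 = 7/2; v_peak = 42
d_cruise = 231 − 147 = 84; t_c = 84/42 = 2
T = 2·7/2 + 2 = 9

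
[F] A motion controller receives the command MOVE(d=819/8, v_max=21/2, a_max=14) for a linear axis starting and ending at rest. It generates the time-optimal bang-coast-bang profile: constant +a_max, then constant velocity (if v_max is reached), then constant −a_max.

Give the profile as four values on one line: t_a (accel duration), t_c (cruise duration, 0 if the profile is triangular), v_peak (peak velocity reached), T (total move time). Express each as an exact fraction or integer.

t_a=3/4 t_c=9 v_peak=21/2 T=21/2

vₘ²/aₘ = (21/2)²/14 = 63/8
819/8 ≥ 63/8 ⇒ cruise phase
t_a = (21/2)/14 = 3/4; v_peak = 21/2
d_cruise = 819/8 − 63/8 = 189/2; t_c = (189/2)/(21/2) = 9
T = 2·3/4 + 9 = 21/2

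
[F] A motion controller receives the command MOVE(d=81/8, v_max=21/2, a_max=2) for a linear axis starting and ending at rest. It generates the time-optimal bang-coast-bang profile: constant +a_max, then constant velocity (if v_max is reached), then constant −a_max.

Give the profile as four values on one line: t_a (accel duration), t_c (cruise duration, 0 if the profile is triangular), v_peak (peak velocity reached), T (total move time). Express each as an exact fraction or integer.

(v_max)²/a_max = (21/2)²/2 = 441/8
81/8 < 441/8 so t_c = 0
v_peak = √(81/8·2) = √(81/4) = 9/2
t_a = (9/2)/2 = 9/4; t_c = 0
T = 2·9/4 = 9/2

t_a=9/4 t_c=0 v_peak=9/2 T=9/2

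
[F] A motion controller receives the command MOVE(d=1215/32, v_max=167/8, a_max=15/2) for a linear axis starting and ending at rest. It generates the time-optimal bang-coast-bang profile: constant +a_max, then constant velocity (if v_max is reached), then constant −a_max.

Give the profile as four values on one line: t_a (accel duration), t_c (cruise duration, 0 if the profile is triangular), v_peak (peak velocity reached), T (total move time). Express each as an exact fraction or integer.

t_a=9/4 t_c=0 v_peak=135/8 T=9/2

v_max²/a_max = (167/8)²/(15/2) = 27889/480
1215/32 < 27889/480 → triangular
v_peak = √(1215/32·15/2) = √(18225/64) = 135/8
t_a = (135/8)/(15/2) = 9/4; t_c = 0
T = 2·9/4 = 9/2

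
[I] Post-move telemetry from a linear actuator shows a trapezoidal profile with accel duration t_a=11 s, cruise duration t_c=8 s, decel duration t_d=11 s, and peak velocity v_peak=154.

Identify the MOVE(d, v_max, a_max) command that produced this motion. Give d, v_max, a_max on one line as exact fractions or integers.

a_max = 154/11 = 14
d_a = ½·154·11 = 847; d_c = 154·8 = 1232
d = 2·847 + 1232 = 2926
t_c = 8 > 0 ⇒ limit active, v_max = 154

d=2926 v_max=154 a_max=14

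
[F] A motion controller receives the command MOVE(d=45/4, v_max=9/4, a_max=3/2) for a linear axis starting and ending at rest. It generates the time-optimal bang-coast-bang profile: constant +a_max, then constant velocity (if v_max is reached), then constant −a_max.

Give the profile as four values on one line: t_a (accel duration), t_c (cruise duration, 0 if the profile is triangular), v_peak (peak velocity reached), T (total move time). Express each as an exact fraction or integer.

v_max²/a_max = (9/4)²/(3/2) = 27/8
45/4 ≥ 27/8 so v_max reached
t_a = (9/4)/(3/2) = 3/2; v_peak = 9/4
d_cruise = 45/4 − 27/8 = 63/8; t_c = (63/8)/(9/4) = 7/2
T = 2·3/2 + 7/2 = 13/2

t_a=3/2 t_c=7/2 v_peak=9/4 T=13/2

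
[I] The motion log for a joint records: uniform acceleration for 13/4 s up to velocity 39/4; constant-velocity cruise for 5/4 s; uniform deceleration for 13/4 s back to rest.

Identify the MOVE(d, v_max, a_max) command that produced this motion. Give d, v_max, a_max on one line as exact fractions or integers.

a_max = (39/4)/(13/4) = 3
d_a = ½·39/4·13/4 = 507/32; d_c = 39/4·5/4 = 195/16
d = 2·507/32 + 195/16 = 351/8
t_c = 5/4 > 0 ⇒ limit active, v_max = 39/4

d=351/8 v_max=39/4 a_max=3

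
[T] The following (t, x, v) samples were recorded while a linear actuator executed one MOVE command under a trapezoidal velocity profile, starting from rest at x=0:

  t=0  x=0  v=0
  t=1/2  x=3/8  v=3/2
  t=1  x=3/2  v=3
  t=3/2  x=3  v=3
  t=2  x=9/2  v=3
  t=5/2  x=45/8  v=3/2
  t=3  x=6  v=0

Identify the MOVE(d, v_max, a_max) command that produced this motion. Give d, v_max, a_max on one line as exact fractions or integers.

d=6 v_max=3 a_max=3

final state: t=3, x=6, v=0 → d = 6
a_max = (3/2−0)/(1/2−0) = 3
max v = 3 over t∈[1,2] → v_max = 3
check: 3·(1+1) = 6 ✓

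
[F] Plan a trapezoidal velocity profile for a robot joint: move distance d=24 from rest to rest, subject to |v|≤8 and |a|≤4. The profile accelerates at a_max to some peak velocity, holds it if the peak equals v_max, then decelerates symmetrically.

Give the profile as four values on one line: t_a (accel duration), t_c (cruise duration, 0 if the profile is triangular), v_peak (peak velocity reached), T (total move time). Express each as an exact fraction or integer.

t_a=2 t_c=1 v_peak=8 T=5

v_max²/a_max = 8²/4 = 16
24 ≥ 16 → trapezoidal
t_a = 8/4 = 2; v_peak = 8
d_cruise = 24 − 16 = 8; t_c = 8/8 = 1
T = 2·2 + 1 = 5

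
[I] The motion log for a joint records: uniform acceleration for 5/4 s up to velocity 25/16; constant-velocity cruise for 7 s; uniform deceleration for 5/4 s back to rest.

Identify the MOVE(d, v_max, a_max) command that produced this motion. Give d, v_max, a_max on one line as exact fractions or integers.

d=825/64 v_max=25/16 a_max=5/4

a_max = (25/16)/(5/4) = 5/4
d_a = ½·25/16·5/4 = 125/128; d_c = 25/16·7 = 175/16
d = 2·125/128 + 175/16 = 825/64
t_c = 7 > 0 ⇒ limit active, v_max = 25/16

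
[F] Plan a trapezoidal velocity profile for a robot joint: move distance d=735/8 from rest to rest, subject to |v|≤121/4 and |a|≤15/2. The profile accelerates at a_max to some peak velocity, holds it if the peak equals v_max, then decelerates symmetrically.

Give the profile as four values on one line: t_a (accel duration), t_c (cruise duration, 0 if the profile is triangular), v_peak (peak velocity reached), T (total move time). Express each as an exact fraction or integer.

(v_max)²/a_max = (121/4)²/(15/2) = 14641/120
735/8 < 14641/120 ⇒ no cruise
v_peak = √(735/8·15/2) = √(11025/16) = 105/4
t_a = (105/4)/(15/2) = 7/2; t_c = 0
T = 2·7/2 = 7

t_a=7/2 t_c=0 v_peak=105/4 T=7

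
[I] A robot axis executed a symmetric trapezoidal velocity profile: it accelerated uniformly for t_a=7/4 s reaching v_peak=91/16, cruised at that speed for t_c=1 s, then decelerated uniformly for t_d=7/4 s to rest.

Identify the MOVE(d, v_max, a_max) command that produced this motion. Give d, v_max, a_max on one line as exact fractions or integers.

a_max = (91/16)/(7/4) = 13/4
d_a = ½·91/16·7/4 = 637/128; d_c = 91/16·1 = 91/16
d = 2·637/128 + 91/16 = 1001/64
t_c = 1 > 0 → v_max = v_peak = 91/16

d=1001/64 v_max=91/16 a_max=13/4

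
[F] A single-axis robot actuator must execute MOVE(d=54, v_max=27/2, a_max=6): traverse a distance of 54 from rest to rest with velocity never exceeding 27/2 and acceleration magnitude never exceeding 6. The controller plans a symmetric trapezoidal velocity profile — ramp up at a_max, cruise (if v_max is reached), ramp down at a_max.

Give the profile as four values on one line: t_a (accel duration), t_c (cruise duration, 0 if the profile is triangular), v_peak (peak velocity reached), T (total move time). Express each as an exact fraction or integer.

v_max²/a_max = (27/2)²/6 = 243/8
54 ≥ 243/8 ⇒ cruise phase
t_a = (27/2)/6 = 9/4; v_peak = 27/2
d_cruise = 54 − 243/8 = 189/8; t_c = (189/8)/(27/2) = 7/4
T = 2·9/4 + 7/4 = 25/4

t_a=9/4 t_c=7/4 v_peak=27/2 T=25/4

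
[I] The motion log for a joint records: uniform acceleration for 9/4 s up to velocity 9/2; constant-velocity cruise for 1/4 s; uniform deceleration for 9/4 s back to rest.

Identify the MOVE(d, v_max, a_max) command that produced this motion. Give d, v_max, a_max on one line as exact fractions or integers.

a_max = (9/2)/(9/4) = 2
d_a = ½·9/2·9/4 = 81/16; d_c = 9/2·1/4 = 9/8
d = 2·81/16 + 9/8 = 45/4
t_c = 1/4 > 0 so v_max = 9/2

d=45/4 v_max=9/2 a_max=2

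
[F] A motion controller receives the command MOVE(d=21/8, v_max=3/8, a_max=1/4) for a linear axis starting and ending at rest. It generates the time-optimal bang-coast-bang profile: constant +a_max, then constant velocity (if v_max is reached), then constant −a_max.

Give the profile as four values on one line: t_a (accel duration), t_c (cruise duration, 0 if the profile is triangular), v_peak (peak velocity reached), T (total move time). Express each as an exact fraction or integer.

(v_max)²/a_max = (3/8)²/(1/4) = 9/16
21/8 ≥ 9/16 → trapezoidal
t_a = (3/8)/(1/4) = 3/2; v_peak = 3/8
d_cruise = 21/8 − 9/16 = 33/16; t_c = (33/16)/(3/8) = 11/2
T = 2·3/2 + 11/2 = 17/2

t_a=3/2 t_c=11/2 v_peak=3/8 T=17/2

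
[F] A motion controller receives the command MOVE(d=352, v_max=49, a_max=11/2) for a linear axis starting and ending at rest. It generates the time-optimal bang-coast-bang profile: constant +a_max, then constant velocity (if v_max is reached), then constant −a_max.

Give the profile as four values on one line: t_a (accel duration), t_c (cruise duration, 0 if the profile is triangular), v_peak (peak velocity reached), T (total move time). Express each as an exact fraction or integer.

t_a=8 t_c=0 v_peak=44 T=16

(v_max)²/a_max = 49²/(11/2) = 4802/11
352 < 4802/11 ⇒ no cruise
v_peak = √(352·11/2) = √1936 = 44
t_a = 44/(11/2) = 8; t_c = 0
T = 2·8 = 16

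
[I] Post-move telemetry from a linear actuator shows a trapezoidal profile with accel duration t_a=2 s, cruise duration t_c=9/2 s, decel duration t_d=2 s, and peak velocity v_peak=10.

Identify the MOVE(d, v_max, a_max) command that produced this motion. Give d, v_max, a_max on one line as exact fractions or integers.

a_max = 10/2 = 5
d_a = ½·10·2 = 10; d_c = 10·9/2 = 45
d = 2·10 + 45 = 65
t_c = 9/2 > 0 → v_max = v_peak = 10

d=65 v_max=10 a_max=5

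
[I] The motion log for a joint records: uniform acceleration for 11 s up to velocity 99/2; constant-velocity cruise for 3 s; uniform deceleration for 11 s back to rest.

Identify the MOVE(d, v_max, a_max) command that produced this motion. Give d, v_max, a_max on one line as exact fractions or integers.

a_max = (99/2)/11 = 9/2
d_a = ½·99/2·11 = 1089/4; d_c = 99/2·3 = 297/2
d = 2·1089/4 + 297/2 = 693
t_c = 3 > 0 → v_max = v_peak = 99/2

d=693 v_max=99/2 a_max=9/2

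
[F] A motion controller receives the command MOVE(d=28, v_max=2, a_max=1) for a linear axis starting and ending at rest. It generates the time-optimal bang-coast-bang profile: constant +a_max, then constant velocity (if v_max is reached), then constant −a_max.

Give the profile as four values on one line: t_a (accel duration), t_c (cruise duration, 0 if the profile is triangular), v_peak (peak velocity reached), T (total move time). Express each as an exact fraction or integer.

t_a=2 t_c=12 v_peak=2 T=16

(v_max)²/a_max = 2²/1 = 4
28 ≥ 4 → trapezoidal
t_a = 2/1 = 2; v_peak = 2
d_cruise = 28 − 4 = 24; t_c = 24/2 = 12
T = 2·2 + 12 = 16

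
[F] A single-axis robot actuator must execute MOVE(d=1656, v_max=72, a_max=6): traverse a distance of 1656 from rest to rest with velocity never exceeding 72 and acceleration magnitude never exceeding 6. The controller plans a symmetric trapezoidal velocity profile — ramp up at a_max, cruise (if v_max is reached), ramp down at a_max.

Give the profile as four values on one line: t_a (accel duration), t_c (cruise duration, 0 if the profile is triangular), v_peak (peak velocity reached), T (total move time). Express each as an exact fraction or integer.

t_a=12 t_c=11 v_peak=72 T=35

vₘ²/aₘ = 72²/6 = 864
1656 ≥ 864 so v_max reached
t_a = 72/6 = 12; v_peak = 72
d_cruise = 1656 − 864 = 792; t_c = 792/72 = 11
T = 2·12 + 11 = 35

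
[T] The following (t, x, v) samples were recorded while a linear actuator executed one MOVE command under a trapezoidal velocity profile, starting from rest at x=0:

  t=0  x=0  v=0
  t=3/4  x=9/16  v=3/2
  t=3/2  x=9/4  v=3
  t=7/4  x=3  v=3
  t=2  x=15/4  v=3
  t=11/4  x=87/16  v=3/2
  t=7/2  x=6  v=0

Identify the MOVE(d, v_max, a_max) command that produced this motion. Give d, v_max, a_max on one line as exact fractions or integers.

d=6 v_max=3 a_max=2

final state: t=7/2, x=6, v=0 → d = 6
a_max = (3/2−0)/(3/4−0) = 2
max v = 3 over t∈[3/2,2] → v_max = 3
check: 3·(3/2+1/2) = 6 ✓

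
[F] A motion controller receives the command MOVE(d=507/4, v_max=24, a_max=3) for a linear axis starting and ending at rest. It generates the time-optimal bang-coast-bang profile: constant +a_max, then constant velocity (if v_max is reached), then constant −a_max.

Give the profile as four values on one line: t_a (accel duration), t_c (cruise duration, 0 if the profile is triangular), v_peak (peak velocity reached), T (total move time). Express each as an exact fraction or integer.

(v_max)²/a_max = 24²/3 = 192
507/4 < 192 so t_c = 0
v_peak = √(507/4·3) = √(1521/4) = 39/2
t_a = (39/2)/3 = 13/2; t_c = 0
T = 2·13/2 = 13

t_a=13/2 t_c=0 v_peak=39/2 T=13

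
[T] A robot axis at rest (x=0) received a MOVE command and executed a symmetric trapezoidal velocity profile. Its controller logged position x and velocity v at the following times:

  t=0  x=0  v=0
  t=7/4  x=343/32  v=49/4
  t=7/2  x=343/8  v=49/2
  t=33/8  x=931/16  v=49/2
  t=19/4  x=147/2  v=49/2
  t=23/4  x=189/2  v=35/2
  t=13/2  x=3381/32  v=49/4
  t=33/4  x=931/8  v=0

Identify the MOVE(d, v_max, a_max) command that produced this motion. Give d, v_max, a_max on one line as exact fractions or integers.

d=931/8 v_max=49/2 a_max=7

final state: t=33/4, x=931/8, v=0 → d = 931/8
a_max = (49/4−0)/(7/4−0) = 7
max v = 49/2 over t∈[7/2,19/4] → v_max = 49/2
check: 49/2·(7/2+5/4) = 931/8 ✓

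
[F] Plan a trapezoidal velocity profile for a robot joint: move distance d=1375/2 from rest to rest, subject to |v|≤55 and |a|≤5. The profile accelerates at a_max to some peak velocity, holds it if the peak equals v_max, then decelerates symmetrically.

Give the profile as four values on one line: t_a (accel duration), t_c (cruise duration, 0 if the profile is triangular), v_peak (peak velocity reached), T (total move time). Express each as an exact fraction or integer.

t_a=11 t_c=3/2 v_peak=55 T=47/2

(v_max)²/a_max = 55²/5 = 605
1375/2 ≥ 605 → trapezoidal
t_a = 55/5 = 11; v_peak = 55
d_cruise = 1375/2 − 605 = 165/2; t_c = (165/2)/55 = 3/2
T = 2·11 + 3/2 = 47/2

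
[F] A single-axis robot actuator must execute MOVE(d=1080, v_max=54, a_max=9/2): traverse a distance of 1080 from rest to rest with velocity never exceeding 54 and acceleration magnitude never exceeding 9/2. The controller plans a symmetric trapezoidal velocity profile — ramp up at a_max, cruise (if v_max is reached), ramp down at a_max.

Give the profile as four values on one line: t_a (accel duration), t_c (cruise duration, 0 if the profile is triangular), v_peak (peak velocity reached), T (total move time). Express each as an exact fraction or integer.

vₘ²/aₘ = 54²/(9/2) = 648
1080 ≥ 648 → trapezoidal
t_a = 54/(9/2) = 12; v_peak = 54
d_cruise = 1080 − 648 = 432; t_c = 432/54 = 8
T = 2·12 + 8 = 32

t_a=12 t_c=8 v_peak=54 T=32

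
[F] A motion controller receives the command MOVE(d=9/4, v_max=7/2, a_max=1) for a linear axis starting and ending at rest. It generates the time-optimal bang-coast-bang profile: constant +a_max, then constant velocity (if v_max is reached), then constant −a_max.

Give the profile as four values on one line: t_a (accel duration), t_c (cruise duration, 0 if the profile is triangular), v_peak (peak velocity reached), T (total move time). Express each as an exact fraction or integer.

t_a=3/2 t_c=0 v_peak=3/2 T=3

(v_max)²/a_max = (7/2)²/1 = 49/4
9/4 < 49/4 → triangular
v_peak = √(9/4·1) = √(9/4) = 3/2
t_a = (3/2)/1 = 3/2; t_c = 0
T = 2·3/2 = 3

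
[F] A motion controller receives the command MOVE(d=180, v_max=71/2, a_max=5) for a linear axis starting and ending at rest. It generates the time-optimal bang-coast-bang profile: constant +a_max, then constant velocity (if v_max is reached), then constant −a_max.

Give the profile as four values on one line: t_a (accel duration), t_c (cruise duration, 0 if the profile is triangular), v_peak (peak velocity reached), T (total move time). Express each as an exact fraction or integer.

t_a=6 t_c=0 v_peak=30 T=12

vₘ²/aₘ = (71/2)²/5 = 5041/20
180 < 5041/20 → triangular
v_peak = √(180·5) = √900 = 30
t_a = 30/5 = 6; t_c = 0
T = 2·6 = 12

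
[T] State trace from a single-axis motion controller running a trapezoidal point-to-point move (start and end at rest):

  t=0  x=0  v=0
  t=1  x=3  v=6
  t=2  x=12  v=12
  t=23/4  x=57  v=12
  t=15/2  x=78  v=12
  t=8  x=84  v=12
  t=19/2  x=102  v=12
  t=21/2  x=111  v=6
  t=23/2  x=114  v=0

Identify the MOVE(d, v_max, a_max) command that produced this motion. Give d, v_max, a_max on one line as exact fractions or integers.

d=114 v_max=12 a_max=6

final state: t=23/2, x=114, v=0 → d = 114
a_max = (6−0)/(1−0) = 6
max v = 12 over t∈[2,19/2] → v_max = 12
check: 12·(2+15/2) = 114 ✓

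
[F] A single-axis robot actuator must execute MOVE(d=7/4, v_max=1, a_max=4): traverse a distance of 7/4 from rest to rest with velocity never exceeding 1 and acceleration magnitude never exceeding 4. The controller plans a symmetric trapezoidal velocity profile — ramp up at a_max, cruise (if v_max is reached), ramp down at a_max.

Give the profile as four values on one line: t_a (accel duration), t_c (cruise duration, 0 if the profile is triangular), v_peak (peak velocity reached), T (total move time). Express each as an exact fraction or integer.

t_a=1/4 t_c=3/2 v_peak=1 T=2

v_max²/a_max = 1²/4 = 1/4
7/4 ≥ 1/4 ⇒ cruise phase
t_a = 1/4; v_peak = 1
d_cruise = 7/4 − 1/4 = 3/2; t_c = (3/2)/1 = 3/2
T = 2·1/4 + 3/2 = 2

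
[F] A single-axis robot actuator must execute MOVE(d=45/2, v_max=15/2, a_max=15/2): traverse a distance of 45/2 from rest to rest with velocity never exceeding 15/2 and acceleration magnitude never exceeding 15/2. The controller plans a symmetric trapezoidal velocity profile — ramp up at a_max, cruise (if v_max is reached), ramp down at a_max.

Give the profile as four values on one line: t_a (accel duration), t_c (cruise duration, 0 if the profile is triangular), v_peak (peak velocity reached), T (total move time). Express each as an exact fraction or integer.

v_max²/a_max = (15/2)²/(15/2) = 15/2
45/2 ≥ 15/2 → trapezoidal
t_a = (15/2)/(15/2) = 1; v_peak = 15/2
d_cruise = 45/2 − 15/2 = 15; t_c = 15/(15/2) = 2
T = 2·1 + 2 = 4

t_a=1 t_c=2 v_peak=15/2 T=4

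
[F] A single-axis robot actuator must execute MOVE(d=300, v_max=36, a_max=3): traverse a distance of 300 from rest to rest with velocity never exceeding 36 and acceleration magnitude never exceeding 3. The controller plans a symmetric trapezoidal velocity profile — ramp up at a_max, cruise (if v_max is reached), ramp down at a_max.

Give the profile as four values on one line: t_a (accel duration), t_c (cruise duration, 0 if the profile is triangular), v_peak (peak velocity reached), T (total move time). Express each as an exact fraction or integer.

t_a=10 t_c=0 v_peak=30 T=20

vₘ²/aₘ = 36²/3 = 432
300 < 432 → triangular
v_peak = √(300·3) = √900 = 30
t_a = 30/3 = 10; t_c = 0
T = 2·10 = 20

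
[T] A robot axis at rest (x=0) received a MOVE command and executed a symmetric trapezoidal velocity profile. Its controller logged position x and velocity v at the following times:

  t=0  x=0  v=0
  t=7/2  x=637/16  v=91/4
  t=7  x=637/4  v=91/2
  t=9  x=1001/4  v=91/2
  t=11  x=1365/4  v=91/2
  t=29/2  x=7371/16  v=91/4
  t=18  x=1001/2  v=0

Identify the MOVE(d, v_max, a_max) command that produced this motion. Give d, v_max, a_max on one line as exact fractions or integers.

final state: t=18, x=1001/2, v=0 → d = 1001/2
a_max = (91/4−0)/(7/2−0) = 13/2
max v = 91/2 over t∈[7,11] → v_max = 91/2
check: 91/2·(7+4) = 1001/2 ✓

d=1001/2 v_max=91/2 a_max=13/2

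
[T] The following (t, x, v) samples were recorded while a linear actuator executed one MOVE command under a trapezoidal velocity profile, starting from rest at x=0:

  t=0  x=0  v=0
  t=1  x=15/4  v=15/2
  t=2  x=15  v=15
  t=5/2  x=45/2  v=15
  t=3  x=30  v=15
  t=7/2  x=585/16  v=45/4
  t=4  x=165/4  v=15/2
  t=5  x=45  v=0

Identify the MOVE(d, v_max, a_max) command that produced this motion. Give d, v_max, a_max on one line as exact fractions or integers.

final state: t=5, x=45, v=0 → d = 45
a_max = (15/2−0)/(1−0) = 15/2
max v = 15 over t∈[2,3] → v_max = 15
check: 15·(2+1) = 45 ✓

d=45 v_max=15 a_max=15/2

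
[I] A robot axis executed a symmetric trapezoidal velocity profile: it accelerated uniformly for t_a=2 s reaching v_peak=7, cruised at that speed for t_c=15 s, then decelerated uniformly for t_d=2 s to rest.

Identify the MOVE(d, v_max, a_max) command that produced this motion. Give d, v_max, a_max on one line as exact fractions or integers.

d=119 v_max=7 a_max=7/2

a_max = 7/2
d_a = ½·7·2 = 7; d_c = 7·15 = 105
d = 2·7 + 105 = 119
t_c = 15 > 0 ⇒ limit active, v_max = 7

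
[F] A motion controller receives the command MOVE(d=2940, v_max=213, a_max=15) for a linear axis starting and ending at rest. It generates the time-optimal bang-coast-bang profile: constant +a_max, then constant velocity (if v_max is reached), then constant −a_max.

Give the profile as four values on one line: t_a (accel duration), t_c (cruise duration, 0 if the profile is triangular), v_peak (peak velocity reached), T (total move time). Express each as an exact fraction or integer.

t_a=14 t_c=0 v_peak=210 T=28

(v_max)²/a_max = 213²/15 = 15123/5
2940 < 15123/5 so t_c = 0
v_peak = √(2940·15) = √44100 = 210
t_a = 210/15 = 14; t_c = 0
T = 2·14 = 28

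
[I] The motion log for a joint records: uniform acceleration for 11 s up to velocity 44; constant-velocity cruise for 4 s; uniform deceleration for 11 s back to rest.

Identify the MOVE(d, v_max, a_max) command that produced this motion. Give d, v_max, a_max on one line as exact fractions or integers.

d=660 v_max=44 a_max=4

a_max = 44/11 = 4
d_a = ½·44·11 = 242; d_c = 44·4 = 176
d = 2·242 + 176 = 660
t_c = 4 > 0 so v_max = 44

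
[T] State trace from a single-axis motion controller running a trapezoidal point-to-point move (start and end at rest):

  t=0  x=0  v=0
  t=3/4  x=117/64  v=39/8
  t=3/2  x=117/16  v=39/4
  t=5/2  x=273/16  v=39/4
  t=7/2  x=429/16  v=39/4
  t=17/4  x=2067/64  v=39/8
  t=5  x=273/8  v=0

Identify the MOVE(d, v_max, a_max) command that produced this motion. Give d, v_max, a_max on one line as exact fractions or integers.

final state: t=5, x=273/8, v=0 → d = 273/8
a_max = (39/8−0)/(3/4−0) = 13/2
max v = 39/4 over t∈[3/2,7/2] → v_max = 39/4
check: 39/4·(3/2+2) = 273/8 ✓

d=273/8 v_max=39/4 a_max=13/2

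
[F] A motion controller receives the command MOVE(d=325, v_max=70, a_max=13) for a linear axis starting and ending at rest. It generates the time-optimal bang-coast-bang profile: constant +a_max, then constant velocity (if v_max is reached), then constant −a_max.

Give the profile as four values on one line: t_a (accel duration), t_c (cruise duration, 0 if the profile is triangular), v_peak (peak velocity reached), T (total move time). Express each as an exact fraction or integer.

(v_max)²/a_max = 70²/13 = 4900/13
325 < 4900/13 → triangular
v_peak = √(325·13) = √4225 = 65
t_a = 65/13 = 5; t_c = 0
T = 2·5 = 10

t_a=5 t_c=0 v_peak=65 T=10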